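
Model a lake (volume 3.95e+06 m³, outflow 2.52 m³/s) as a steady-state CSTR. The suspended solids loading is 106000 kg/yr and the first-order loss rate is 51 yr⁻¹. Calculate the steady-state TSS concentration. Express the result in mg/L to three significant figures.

0.377 mg/L

Outflow Q = 2.52 m³/s × 3.156e+07 s/yr = 7.953e+07 m³/yr.
Steady-state CSTR mass balance: W = Q·C + k·V·C, so C = W/(Q + kV).
Q + kV = 7.953e+07 + 51·3.95e+06 = 2.81e+08 m³/yr.
C = 106000/2.81e+08 = 0.0003773 kg/m³ = 0.3773 mg/L.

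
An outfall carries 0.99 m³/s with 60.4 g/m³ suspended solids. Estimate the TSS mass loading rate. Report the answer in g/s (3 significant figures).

59.8 g/s

Mass flux = Q·C = 0.99 m³/s × 60.4 g/m³ = 59.8 g/s.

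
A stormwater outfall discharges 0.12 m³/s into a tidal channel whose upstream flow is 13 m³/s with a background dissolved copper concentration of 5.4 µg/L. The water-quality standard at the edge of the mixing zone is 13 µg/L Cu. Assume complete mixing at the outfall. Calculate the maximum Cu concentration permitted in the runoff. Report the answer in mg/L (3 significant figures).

0.836 mg/L

5.4 µg/L = 0.0054 mg/L.
13 µg/L = 0.013 mg/L.
Mass balance: 0.013·13.12 = 0.12·Cₑ + 13·0.0054.
Cₑ = (0.1706 − 0.0702) / 0.12 = 0.8363 mg/L.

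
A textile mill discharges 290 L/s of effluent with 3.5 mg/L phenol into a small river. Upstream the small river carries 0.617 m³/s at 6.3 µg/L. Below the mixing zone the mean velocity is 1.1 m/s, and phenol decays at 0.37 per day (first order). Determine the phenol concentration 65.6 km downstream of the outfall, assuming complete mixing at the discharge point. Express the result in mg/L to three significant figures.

290 L/s = 0.29 m³/s.
6.3 µg/L = 0.0063 mg/L.
After complete mixing, C₀ = (0.29·3.5 + 0.617·0.0063) / 0.907 = 1.123 mg/L.
Travel time t = 6.56e+04 m / 1.1 m/s = 5.964e+04 s = 0.6902 d.
C = 1.123·exp(−0.37·0.6902) = 1.123·0.7746 = 0.8702 mg/L.

0.870 mg/L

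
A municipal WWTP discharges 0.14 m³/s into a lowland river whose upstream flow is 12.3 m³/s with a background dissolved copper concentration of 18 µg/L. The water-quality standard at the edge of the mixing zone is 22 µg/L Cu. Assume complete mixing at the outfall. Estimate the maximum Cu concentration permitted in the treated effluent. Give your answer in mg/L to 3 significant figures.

0.373 mg/L

18 µg/L = 0.018 mg/L.
22 µg/L = 0.022 mg/L.
Mass balance: 0.022·12.44 = 0.14·Cₑ + 12.3·0.018.
Cₑ = (0.2737 − 0.2214) / 0.14 = 0.3734 mg/L.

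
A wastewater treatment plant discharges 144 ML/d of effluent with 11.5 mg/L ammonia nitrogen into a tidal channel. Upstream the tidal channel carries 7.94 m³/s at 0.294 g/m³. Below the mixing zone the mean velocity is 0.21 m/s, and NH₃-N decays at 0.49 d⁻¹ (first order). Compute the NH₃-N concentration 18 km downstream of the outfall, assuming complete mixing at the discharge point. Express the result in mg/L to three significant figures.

144 ML/d = 1.667 m³/s.
After complete mixing, C₀ = (1.667·11.5 + 7.94·0.294) / 9.607 = 2.238 mg/L.
Travel time t = 1.8e+04 m / 0.21 m/s = 8.571e+04 s = 0.9921 d.
C = 2.238·exp(−0.49·0.9921) = 2.238·0.615 = 1.376 mg/L.

1.38 mg/L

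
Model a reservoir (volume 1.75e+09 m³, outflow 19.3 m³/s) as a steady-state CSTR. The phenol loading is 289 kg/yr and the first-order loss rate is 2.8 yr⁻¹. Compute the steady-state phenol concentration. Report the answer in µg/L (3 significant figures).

Outflow Q = 19.3 m³/s × 3.156e+07 s/yr = 6.091e+08 m³/yr.
Steady-state CSTR mass balance: W = Q·C + k·V·C, so C = W/(Q + kV).
Q + kV = 6.091e+08 + 2.8·1.75e+09 = 5.509e+09 m³/yr.
C = 289/5.509e+09 = 5.246e-08 kg/m³ = 5.246e-05 mg/L = 0.05246 µg/L.

0.0525 µg/L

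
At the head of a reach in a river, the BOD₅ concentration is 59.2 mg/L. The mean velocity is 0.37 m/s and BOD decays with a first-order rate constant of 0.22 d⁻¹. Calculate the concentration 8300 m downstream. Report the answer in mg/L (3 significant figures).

Travel time t = 8300 m / 0.37 m/s = 8300/0.37 = 2.243e+04 s = 0.2596 d.
First-order decay: C = 59.2·exp(−0.22·0.2596) = 59.2·0.9445 = 55.91 mg/L.

55.9 mg/L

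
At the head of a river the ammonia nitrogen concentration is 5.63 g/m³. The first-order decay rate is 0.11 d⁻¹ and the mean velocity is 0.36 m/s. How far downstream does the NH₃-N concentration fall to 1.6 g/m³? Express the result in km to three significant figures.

From C = C₀·e^(−kt), t = ln(C₀/C)/k = ln(5.63/1.6)/0.11 = 1.258/0.11 = 11.44 d.
Distance = v·t = 0.36 m/s × 9.882e+05 s = 3.557e+05 m = 355.7 km.

356 km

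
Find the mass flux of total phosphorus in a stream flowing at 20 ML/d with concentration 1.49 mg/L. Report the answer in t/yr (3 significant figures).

10.9 t/yr

20 ML/d = 0.2315 m³/s.
Mass flux = Q·C = 0.2315 m³/s × 1.49 g/m³ = 0.3449 g/s.
= 0.3449 g/s × 31.56 = 10.88 t/yr.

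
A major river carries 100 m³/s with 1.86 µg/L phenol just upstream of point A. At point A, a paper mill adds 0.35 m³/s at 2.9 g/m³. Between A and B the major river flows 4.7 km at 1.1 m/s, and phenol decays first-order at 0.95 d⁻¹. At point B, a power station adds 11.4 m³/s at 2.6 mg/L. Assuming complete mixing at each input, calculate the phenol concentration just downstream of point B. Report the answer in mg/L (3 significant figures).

0.275 mg/L

1.86 µg/L = 0.00186 mg/L.
After input A: C = (100·0.00186 + 0.35·2.9) / 100.3 = 0.01197 mg/L.
Over the 4.7 km reach to input B (t = 4273 s = 0.04945 d), decay gives C = 0.01197·exp(−0.95·0.04945) = 0.01142 mg/L.
After input B: C = (100.3·0.01142 + 11.4·2.6) / 111.8 = 0.2755 mg/L.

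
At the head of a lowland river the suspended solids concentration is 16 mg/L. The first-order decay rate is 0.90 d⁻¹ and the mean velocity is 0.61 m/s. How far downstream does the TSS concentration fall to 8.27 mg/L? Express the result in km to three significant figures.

38.6 km

From C = C₀·e^(−kt), t = ln(C₀/C)/k = ln(16/8.27)/0.90 = 0.66/0.90 = 0.7333 d.
Distance = v·t = 0.61 m/s × 6.336e+04 s = 3.865e+04 m = 38.65 km.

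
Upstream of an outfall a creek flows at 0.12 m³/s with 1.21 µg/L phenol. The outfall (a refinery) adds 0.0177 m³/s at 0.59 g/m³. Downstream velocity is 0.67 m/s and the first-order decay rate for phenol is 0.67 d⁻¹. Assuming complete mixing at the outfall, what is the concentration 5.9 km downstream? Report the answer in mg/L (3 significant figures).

1.21 µg/L = 0.00121 mg/L.
After complete mixing, C₀ = (0.0177·0.59 + 0.12·0.00121) / 0.1377 = 0.07689 mg/L.
Travel time t = 5900 m / 0.67 m/s = 8806 s = 0.1019 d.
C = 0.07689·exp(−0.67·0.1019) = 0.07689·0.934 = 0.07182 mg/L.

0.0718 mg/L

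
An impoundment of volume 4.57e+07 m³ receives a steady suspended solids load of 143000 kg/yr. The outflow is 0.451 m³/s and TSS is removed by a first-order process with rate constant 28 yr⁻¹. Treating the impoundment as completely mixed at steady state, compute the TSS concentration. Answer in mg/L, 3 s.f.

0.111 mg/L

Outflow Q = 0.451 m³/s × 3.156e+07 s/yr = 1.423e+07 m³/yr.
Steady-state CSTR mass balance: W = Q·C + k·V·C, so C = W/(Q + kV).
Q + kV = 1.423e+07 + 28·4.57e+07 = 1.294e+09 m³/yr.
C = 143000/1.294e+09 = 0.0001105 kg/m³ = 0.1105 mg/L.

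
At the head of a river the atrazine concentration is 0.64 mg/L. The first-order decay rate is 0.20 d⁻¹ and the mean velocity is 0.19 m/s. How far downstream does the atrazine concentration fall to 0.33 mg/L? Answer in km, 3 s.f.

54.4 km

From C = C₀·e^(−kt), t = ln(C₀/C)/k = ln(0.64/0.33)/0.20 = 0.6624/0.20 = 3.312 d.
Distance = v·t = 0.19 m/s × 2.861e+05 s = 5.437e+04 m = 54.37 km.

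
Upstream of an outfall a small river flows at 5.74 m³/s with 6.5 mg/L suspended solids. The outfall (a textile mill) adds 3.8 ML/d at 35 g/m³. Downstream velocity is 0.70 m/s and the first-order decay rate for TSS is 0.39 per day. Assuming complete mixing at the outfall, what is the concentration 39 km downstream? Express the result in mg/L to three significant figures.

3.8 ML/d = 0.04398 m³/s.
After complete mixing, C₀ = (0.04398·35 + 5.74·6.5) / 5.784 = 6.717 mg/L.
Travel time t = 3.9e+04 m / 0.70 m/s = 5.571e+04 s = 0.6448 d.
C = 6.717·exp(−0.39·0.6448) = 6.717·0.7776 = 5.223 mg/L.

5.22 mg/L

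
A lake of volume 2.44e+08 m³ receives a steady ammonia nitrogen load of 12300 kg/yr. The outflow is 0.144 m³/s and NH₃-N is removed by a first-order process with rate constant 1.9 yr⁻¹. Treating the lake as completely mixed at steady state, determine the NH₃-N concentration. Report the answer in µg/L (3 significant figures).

26.3 µg/L

Outflow Q = 0.144 m³/s × 3.156e+07 s/yr = 4.544e+06 m³/yr.
Steady-state CSTR mass balance: W = Q·C + k·V·C, so C = W/(Q + kV).
Q + kV = 4.544e+06 + 1.9·2.44e+08 = 4.681e+08 m³/yr.
C = 12300/4.681e+08 = 2.627e-05 kg/m³ = 0.02627 mg/L = 26.27 µg/L.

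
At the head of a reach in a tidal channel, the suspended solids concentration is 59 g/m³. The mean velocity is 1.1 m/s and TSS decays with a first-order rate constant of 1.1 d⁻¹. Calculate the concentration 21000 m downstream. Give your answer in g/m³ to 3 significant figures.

46.3 g/m³

Travel time t = 21000 m / 1.1 m/s = 2.1e+04/1.1 = 1.909e+04 s = 0.221 d.
First-order decay: C = 59·exp(−1.1·0.221) = 59·0.7842 = 46.27 g/m³.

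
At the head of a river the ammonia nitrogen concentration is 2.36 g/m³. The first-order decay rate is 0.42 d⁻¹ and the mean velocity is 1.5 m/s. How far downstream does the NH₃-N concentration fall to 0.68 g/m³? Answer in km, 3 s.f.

From C = C₀·e^(−kt), t = ln(C₀/C)/k = ln(2.36/0.68)/0.42 = 1.244/0.42 = 2.963 d.
Distance = v·t = 1.5 m/s × 2.56e+05 s = 3.84e+05 m = 384 km.

384 km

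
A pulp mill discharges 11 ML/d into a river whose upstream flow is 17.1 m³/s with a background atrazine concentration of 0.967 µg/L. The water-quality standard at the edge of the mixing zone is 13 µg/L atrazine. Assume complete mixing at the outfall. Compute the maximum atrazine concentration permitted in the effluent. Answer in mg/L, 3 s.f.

11 ML/d = 0.1273 m³/s.
0.967 µg/L = 0.000967 mg/L.
13 µg/L = 0.013 mg/L.
Mass balance: 0.013·17.23 = 0.1273·Cₑ + 17.1·0.000967.
Cₑ = (0.224 − 0.01654) / 0.1273 = 1.629 mg/L.

1.63 mg/L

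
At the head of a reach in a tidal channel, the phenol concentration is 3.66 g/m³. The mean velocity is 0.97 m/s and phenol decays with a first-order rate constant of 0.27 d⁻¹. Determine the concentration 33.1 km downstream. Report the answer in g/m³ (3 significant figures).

3.29 g/m³

Travel time t = 33.1 km / 0.97 m/s = 3.31e+04/0.97 = 3.412e+04 s = 0.395 d.
First-order decay: C = 3.66·exp(−0.27·0.395) = 3.66·0.8989 = 3.29 g/m³.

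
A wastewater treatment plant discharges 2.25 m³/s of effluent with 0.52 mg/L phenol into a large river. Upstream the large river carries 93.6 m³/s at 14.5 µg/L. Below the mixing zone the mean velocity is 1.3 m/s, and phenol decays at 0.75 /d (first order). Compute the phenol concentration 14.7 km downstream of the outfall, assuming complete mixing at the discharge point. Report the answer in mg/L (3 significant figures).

0.0239 mg/L

14.5 µg/L = 0.0145 mg/L.
After complete mixing, C₀ = (2.25·0.52 + 93.6·0.0145) / 95.85 = 0.02637 mg/L.
Travel time t = 1.47e+04 m / 1.3 m/s = 1.131e+04 s = 0.1309 d.
C = 0.02637·exp(−0.75·0.1309) = 0.02637·0.9065 = 0.0239 mg/L.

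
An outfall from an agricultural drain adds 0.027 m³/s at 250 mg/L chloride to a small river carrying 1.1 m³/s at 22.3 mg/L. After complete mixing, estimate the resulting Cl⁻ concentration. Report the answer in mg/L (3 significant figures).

27.8 mg/L

Flow-weighted mixing gives C = (0.027·250 + 1.1·22.3) / (0.027 + 1.1) = 31.28/1.127 = 27.76 mg/L.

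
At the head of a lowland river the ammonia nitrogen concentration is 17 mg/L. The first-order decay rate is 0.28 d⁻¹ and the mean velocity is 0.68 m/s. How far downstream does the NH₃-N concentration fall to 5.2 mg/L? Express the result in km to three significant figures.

From C = C₀·e^(−kt), t = ln(C₀/C)/k = ln(17/5.2)/0.28 = 1.185/0.28 = 4.231 d.
Distance = v·t = 0.68 m/s × 3.655e+05 s = 2.486e+05 m = 248.6 km.

249 km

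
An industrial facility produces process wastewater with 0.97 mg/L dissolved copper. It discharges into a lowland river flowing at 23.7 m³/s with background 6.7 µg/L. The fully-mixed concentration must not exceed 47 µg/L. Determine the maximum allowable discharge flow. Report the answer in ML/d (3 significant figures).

6.7 µg/L = 0.0067 mg/L.
47 µg/L = 0.047 mg/L.
Mass balance at complete mixing: C_std·(Q_w + Q_r) = Q_w·C_e + Q_r·C_b.
Rearranging, Q_w = Q_r·(C_std − C_b)/(C_e − C_std) = 23.7·(0.047 − 0.0067) / (0.97 − 0.047) = 1.035 m³/s.
= 89.41 ML/d.

89.4 ML/d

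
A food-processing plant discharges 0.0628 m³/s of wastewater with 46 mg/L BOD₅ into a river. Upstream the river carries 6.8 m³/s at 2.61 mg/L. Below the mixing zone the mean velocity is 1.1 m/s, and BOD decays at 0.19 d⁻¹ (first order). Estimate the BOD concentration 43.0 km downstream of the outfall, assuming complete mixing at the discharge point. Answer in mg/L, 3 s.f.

2.76 mg/L

After complete mixing, C₀ = (0.0628·46 + 6.8·2.61) / 6.863 = 3.007 mg/L.
Travel time t = 4.3e+04 m / 1.1 m/s = 3.909e+04 s = 0.4524 d.
C = 3.007·exp(−0.19·0.4524) = 3.007·0.9176 = 2.759 mg/L.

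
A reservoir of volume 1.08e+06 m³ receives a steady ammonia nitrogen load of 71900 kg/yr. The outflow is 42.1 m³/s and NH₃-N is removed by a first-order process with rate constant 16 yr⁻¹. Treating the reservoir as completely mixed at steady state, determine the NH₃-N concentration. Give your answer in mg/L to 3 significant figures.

Outflow Q = 42.1 m³/s × 3.156e+07 s/yr = 1.329e+09 m³/yr.
Steady-state CSTR mass balance: W = Q·C + k·V·C, so C = W/(Q + kV).
Q + kV = 1.329e+09 + 16·1.08e+06 = 1.346e+09 m³/yr.
C = 71900/1.346e+09 = 5.342e-05 kg/m³ = 0.05342 mg/L.

0.0534 mg/L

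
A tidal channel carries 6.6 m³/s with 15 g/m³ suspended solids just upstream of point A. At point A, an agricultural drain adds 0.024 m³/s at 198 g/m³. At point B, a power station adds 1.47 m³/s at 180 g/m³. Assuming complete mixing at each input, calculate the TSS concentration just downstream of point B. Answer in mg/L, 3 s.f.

45.5 mg/L

After input A: C = (6.6·15 + 0.024·198) / 6.624 = 15.66 mg/L.
After input B: C = (6.624·15.66 + 1.47·180) / 8.094 = 45.51 mg/L.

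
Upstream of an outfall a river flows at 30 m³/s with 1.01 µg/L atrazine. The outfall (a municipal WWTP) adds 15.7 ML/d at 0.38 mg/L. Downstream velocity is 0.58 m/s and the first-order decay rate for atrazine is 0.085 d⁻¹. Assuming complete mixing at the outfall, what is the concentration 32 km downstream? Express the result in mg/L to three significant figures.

0.00312 mg/L

15.7 ML/d = 0.1817 m³/s.
1.01 µg/L = 0.00101 mg/L.
After complete mixing, C₀ = (0.1817·0.38 + 30·0.00101) / 30.18 = 0.003292 mg/L.
Travel time t = 3.2e+04 m / 0.58 m/s = 5.517e+04 s = 0.6386 d.
C = 0.003292·exp(−0.085·0.6386) = 0.003292·0.9472 = 0.003118 mg/L.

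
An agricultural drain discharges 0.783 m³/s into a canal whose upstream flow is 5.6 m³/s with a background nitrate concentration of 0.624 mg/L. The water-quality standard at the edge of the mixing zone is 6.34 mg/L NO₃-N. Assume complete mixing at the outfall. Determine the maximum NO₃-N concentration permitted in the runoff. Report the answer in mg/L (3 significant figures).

47.2 mg/L

Mass balance: 6.34·6.383 = 0.783·Cₑ + 5.6·0.624.
Cₑ = (40.47 − 3.494) / 0.783 = 47.22 mg/L.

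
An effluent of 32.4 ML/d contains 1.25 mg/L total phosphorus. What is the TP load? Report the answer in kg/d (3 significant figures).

40.5 kg/d

32.4 ML/d = 0.375 m³/s.
Mass flux = Q·C = 0.375 m³/s × 1.25 g/m³ = 0.4687 g/s.
= 0.4687 g/s × 86.4 = 40.5 kg/d.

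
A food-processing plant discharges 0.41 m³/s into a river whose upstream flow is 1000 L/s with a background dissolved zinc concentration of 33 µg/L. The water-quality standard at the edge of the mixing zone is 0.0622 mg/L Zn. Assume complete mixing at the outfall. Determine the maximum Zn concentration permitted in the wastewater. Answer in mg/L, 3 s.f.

1000 L/s = 1 m³/s.
33 µg/L = 0.033 mg/L.
Mass balance: 0.0622·1.41 = 0.41·Cₑ + 1·0.033.
Cₑ = (0.0877 − 0.033) / 0.41 = 0.1334 mg/L.

0.133 mg/L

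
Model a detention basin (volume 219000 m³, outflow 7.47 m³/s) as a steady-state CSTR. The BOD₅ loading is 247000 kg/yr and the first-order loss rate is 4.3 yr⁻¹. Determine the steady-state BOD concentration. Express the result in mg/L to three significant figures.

1.04 mg/L

Outflow Q = 7.47 m³/s × 3.156e+07 s/yr = 2.357e+08 m³/yr.
Steady-state CSTR mass balance: W = Q·C + k·V·C, so C = W/(Q + kV).
Q + kV = 2.357e+08 + 4.3·219000 = 2.367e+08 m³/yr.
C = 247000/2.367e+08 = 0.001044 kg/m³ = 1.044 mg/L.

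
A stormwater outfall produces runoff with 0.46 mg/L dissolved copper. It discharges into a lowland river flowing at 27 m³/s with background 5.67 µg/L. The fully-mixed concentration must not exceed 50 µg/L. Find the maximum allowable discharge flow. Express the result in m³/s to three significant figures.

2.92 m³/s

5.67 µg/L = 0.00567 mg/L.
50 µg/L = 0.05 mg/L.
Mass balance at complete mixing: C_std·(Q_w + Q_r) = Q_w·C_e + Q_r·C_b.
Rearranging, Q_w = Q_r·(C_std − C_b)/(C_e − C_std) = 27·(0.05 − 0.00567) / (0.46 − 0.05) = 2.919 m³/s.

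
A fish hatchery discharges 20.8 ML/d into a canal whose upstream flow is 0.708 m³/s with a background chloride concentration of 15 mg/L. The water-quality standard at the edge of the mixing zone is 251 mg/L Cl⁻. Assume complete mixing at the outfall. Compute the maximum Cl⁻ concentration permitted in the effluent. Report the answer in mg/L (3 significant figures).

945 mg/L

20.8 ML/d = 0.2407 m³/s.
Mass balance: 251·0.9487 = 0.2407·Cₑ + 0.708·15.
Cₑ = (238.1 − 10.62) / 0.2407 = 945.1 mg/L.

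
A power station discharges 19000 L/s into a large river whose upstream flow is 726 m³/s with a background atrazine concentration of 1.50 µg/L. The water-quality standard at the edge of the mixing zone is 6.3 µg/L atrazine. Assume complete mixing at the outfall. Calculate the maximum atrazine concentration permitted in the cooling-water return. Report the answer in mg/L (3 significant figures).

0.190 mg/L

19000 L/s = 19 m³/s.
1.50 µg/L = 0.0015 mg/L.
6.3 µg/L = 0.0063 mg/L.
Mass balance: 0.0063·745 = 19·Cₑ + 726·0.0015.
Cₑ = (4.694 − 1.089) / 19 = 0.1897 mg/L.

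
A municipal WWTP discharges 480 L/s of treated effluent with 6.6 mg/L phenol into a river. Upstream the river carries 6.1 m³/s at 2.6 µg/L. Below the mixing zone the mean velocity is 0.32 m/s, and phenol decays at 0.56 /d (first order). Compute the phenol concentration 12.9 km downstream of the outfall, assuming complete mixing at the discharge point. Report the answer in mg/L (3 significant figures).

0.373 mg/L

480 L/s = 0.48 m³/s.
2.6 µg/L = 0.0026 mg/L.
After complete mixing, C₀ = (0.48·6.6 + 6.1·0.0026) / 6.58 = 0.4839 mg/L.
Travel time t = 1.29e+04 m / 0.32 m/s = 4.031e+04 s = 0.4666 d.
C = 0.4839·exp(−0.56·0.4666) = 0.4839·0.7701 = 0.3726 mg/L.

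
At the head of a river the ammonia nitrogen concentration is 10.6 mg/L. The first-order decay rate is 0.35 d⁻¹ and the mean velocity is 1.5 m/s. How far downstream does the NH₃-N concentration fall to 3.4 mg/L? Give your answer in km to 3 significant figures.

421 km

From C = C₀·e^(−kt), t = ln(C₀/C)/k = ln(10.6/3.4)/0.35 = 1.137/0.35 = 3.249 d.
Distance = v·t = 1.5 m/s × 2.807e+05 s = 4.21e+05 m = 421 km.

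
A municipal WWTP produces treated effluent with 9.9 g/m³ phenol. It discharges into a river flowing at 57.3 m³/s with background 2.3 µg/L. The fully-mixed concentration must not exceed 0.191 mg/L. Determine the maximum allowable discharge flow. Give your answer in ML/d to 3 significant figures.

2.3 µg/L = 0.0023 mg/L.
Mass balance at complete mixing: C_std·(Q_w + Q_r) = Q_w·C_e + Q_r·C_b.
Rearranging, Q_w = Q_r·(C_std − C_b)/(C_e − C_std) = 57.3·(0.191 − 0.0023) / (9.9 − 0.191) = 1.114 m³/s.
= 96.22 ML/d.

96.2 ML/d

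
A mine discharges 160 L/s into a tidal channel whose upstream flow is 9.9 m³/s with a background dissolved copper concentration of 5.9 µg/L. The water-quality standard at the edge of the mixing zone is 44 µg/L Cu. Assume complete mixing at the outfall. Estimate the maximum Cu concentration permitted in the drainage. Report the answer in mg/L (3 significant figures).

160 L/s = 0.16 m³/s.
5.9 µg/L = 0.0059 mg/L.
44 µg/L = 0.044 mg/L.
Mass balance: 0.044·10.06 = 0.16·Cₑ + 9.9·0.0059.
Cₑ = (0.4426 − 0.05841) / 0.16 = 2.401 mg/L.

2.40 mg/L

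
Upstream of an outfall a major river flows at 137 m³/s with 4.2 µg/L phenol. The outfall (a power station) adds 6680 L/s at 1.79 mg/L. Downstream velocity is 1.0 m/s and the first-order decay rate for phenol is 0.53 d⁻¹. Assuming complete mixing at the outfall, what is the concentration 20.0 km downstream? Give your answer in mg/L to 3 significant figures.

6680 L/s = 6.68 m³/s.
4.2 µg/L = 0.0042 mg/L.
After complete mixing, C₀ = (6.68·1.79 + 137·0.0042) / 143.7 = 0.08723 mg/L.
Travel time t = 2e+04 m / 1.0 m/s = 2e+04 s = 0.2315 d.
C = 0.08723·exp(−0.53·0.2315) = 0.08723·0.8845 = 0.07715 mg/L.

0.0772 mg/L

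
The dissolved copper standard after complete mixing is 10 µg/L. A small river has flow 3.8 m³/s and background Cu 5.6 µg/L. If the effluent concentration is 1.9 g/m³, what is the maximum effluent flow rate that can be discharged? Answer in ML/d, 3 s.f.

0.764 ML/d

5.6 µg/L = 0.0056 mg/L.
10 µg/L = 0.01 mg/L.
Mass balance at complete mixing: C_std·(Q_w + Q_r) = Q_w·C_e + Q_r·C_b.
Rearranging, Q_w = Q_r·(C_std − C_b)/(C_e − C_std) = 3.8·(0.01 − 0.0056) / (1.9 − 0.01) = 0.008847 m³/s.
= 0.7643 ML/d.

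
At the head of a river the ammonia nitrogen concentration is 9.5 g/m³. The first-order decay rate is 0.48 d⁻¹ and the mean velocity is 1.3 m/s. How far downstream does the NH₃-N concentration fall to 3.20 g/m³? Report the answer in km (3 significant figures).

255 km

From C = C₀·e^(−kt), t = ln(C₀/C)/k = ln(9.5/3.20)/0.48 = 1.088/0.48 = 2.267 d.
Distance = v·t = 1.3 m/s × 1.959e+05 s = 2.546e+05 m = 254.6 km.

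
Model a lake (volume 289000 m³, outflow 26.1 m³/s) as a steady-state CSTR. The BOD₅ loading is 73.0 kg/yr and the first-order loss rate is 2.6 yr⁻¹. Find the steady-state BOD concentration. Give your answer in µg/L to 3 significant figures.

Outflow Q = 26.1 m³/s × 3.156e+07 s/yr = 8.237e+08 m³/yr.
Steady-state CSTR mass balance: W = Q·C + k·V·C, so C = W/(Q + kV).
Q + kV = 8.237e+08 + 2.6·289000 = 8.244e+08 m³/yr.
C = 73.0/8.244e+08 = 8.855e-08 kg/m³ = 8.855e-05 mg/L = 0.08855 µg/L.

0.0885 µg/L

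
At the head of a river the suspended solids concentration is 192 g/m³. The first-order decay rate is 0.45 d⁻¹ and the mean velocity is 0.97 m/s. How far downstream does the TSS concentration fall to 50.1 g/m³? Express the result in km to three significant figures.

250 km

From C = C₀·e^(−kt), t = ln(C₀/C)/k = ln(192/50.1)/0.45 = 1.343/0.45 = 2.985 d.
Distance = v·t = 0.97 m/s × 2.579e+05 s = 2.502e+05 m = 250.2 km.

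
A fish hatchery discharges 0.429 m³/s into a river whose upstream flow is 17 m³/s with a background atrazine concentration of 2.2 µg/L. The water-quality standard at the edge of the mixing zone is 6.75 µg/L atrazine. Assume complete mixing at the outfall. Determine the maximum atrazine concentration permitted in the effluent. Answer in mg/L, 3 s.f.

0.187 mg/L

2.2 µg/L = 0.0022 mg/L.
6.75 µg/L = 0.00675 mg/L.
Mass balance: 0.00675·17.43 = 0.429·Cₑ + 17·0.0022.
Cₑ = (0.1176 − 0.0374) / 0.429 = 0.1871 mg/L.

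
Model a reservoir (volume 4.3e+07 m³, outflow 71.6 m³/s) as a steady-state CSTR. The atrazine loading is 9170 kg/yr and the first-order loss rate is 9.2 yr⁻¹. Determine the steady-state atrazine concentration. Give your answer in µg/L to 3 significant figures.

3.45 µg/L

Outflow Q = 71.6 m³/s × 3.156e+07 s/yr = 2.26e+09 m³/yr.
Steady-state CSTR mass balance: W = Q·C + k·V·C, so C = W/(Q + kV).
Q + kV = 2.26e+09 + 9.2·4.3e+07 = 2.655e+09 m³/yr.
C = 9170/2.655e+09 = 3.454e-06 kg/m³ = 0.003454 mg/L = 3.454 µg/L.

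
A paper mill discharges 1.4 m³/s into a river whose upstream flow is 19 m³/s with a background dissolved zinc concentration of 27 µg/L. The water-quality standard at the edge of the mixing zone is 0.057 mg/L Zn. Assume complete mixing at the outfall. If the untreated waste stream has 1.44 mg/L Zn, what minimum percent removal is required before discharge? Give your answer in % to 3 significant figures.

27 µg/L = 0.027 mg/L.
Mass balance: 0.057·20.4 = 1.4·Cₑ + 19·0.027.
Cₑ = (1.163 − 0.513) / 1.4 = 0.4641 mg/L.
Required removal = 1 − 0.4641/1.44 = 67.77 %.

67.8 %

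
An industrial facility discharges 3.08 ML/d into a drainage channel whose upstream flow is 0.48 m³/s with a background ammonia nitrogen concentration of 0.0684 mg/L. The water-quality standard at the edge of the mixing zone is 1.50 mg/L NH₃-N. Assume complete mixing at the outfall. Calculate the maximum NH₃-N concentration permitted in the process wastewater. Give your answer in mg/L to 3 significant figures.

20.8 mg/L

3.08 ML/d = 0.03565 m³/s.
Mass balance: 1.5·0.5156 = 0.03565·Cₑ + 0.48·0.0684.
Cₑ = (0.7735 − 0.03283) / 0.03565 = 20.78 mg/L.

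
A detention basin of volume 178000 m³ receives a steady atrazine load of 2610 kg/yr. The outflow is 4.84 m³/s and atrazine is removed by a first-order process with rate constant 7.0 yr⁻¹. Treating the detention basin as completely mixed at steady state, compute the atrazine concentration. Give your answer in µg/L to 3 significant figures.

Outflow Q = 4.84 m³/s × 3.156e+07 s/yr = 1.527e+08 m³/yr.
Steady-state CSTR mass balance: W = Q·C + k·V·C, so C = W/(Q + kV).
Q + kV = 1.527e+08 + 7.0·178000 = 1.54e+08 m³/yr.
C = 2610/1.54e+08 = 1.695e-05 kg/m³ = 0.01695 mg/L = 16.95 µg/L.

16.9 µg/L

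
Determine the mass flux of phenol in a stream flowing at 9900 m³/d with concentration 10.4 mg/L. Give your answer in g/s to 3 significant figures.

1.19 g/s

9900 m³/d = 0.1146 m³/s.
Mass flux = Q·C = 0.1146 m³/s × 10.4 g/m³ = 1.192 g/s.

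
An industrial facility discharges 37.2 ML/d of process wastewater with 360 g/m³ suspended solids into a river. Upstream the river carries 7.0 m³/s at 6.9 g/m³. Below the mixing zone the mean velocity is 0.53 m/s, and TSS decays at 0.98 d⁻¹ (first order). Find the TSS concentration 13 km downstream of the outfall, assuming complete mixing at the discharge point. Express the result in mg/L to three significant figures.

20.7 mg/L

37.2 ML/d = 0.4306 m³/s.
After complete mixing, C₀ = (0.4306·360 + 7·6.9) / 7.431 = 27.36 mg/L.
Travel time t = 1.3e+04 m / 0.53 m/s = 2.453e+04 s = 0.2839 d.
C = 27.36·exp(−0.98·0.2839) = 27.36·0.7571 = 20.72 mg/L.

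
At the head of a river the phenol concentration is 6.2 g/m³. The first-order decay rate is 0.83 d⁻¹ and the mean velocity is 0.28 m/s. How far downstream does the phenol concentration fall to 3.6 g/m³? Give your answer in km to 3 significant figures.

15.8 km

From C = C₀·e^(−kt), t = ln(C₀/C)/k = ln(6.2/3.6)/0.83 = 0.5436/0.83 = 0.655 d.
Distance = v·t = 0.28 m/s × 5.659e+04 s = 1.584e+04 m = 15.84 km.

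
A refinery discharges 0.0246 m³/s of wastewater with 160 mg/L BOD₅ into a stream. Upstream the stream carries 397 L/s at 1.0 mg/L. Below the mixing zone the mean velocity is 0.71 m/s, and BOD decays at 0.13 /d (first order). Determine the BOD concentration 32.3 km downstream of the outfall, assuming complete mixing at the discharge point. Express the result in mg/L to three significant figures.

397 L/s = 0.397 m³/s.
After complete mixing, C₀ = (0.0246·160 + 0.397·1) / 0.4216 = 10.28 mg/L.
Travel time t = 3.23e+04 m / 0.71 m/s = 4.549e+04 s = 0.5265 d.
C = 10.28·exp(−0.13·0.5265) = 10.28·0.9338 = 9.598 mg/L.

9.60 mg/L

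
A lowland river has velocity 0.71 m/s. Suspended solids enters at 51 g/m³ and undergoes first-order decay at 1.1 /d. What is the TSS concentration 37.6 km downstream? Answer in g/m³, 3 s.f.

Travel time t = 37.6 km / 0.71 m/s = 3.76e+04/0.71 = 5.296e+04 s = 0.6129 d.
First-order decay: C = 51·exp(−1.1·0.6129) = 51·0.5095 = 25.99 g/m³.

26.0 g/m³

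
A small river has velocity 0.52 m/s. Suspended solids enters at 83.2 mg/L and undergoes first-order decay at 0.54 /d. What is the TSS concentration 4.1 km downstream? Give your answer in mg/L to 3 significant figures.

Travel time t = 4.1 km / 0.52 m/s = 4100/0.52 = 7885 s = 0.09126 d.
First-order decay: C = 83.2·exp(−0.54·0.09126) = 83.2·0.9519 = 79.2 mg/L.

79.2 mg/L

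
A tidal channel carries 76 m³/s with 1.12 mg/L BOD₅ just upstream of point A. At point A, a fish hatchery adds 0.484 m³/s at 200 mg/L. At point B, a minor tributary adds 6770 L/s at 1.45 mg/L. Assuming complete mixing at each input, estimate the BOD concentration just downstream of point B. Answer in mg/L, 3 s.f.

2.30 mg/L

After input A: C = (76·1.12 + 0.484·200) / 76.48 = 2.379 mg/L.
6770 L/s = 6.77 m³/s.
After input B: C = (76.48·2.379 + 6.77·1.45) / 83.25 = 2.303 mg/L.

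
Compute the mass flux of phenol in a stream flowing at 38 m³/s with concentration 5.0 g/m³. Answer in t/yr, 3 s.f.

6000 t/yr

Mass flux = Q·C = 38 m³/s × 5 g/m³ = 190 g/s.
= 190 g/s × 31.56 = 5996 t/yr.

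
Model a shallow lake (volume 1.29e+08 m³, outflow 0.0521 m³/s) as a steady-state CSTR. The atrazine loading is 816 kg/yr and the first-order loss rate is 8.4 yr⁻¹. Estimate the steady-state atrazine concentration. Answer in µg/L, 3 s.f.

Outflow Q = 0.0521 m³/s × 3.156e+07 s/yr = 1.644e+06 m³/yr.
Steady-state CSTR mass balance: W = Q·C + k·V·C, so C = W/(Q + kV).
Q + kV = 1.644e+06 + 8.4·1.29e+08 = 1.085e+09 m³/yr.
C = 816/1.085e+09 = 7.519e-07 kg/m³ = 0.0007519 mg/L = 0.7519 µg/L.

0.752 µg/L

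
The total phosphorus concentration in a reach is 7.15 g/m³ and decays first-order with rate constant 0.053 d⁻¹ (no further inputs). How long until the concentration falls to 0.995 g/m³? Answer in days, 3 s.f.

37.2 d

t = ln(C₀/C)/k = ln(7.15/0.995)/0.053 = 1.972/0.053 = 37.21 d.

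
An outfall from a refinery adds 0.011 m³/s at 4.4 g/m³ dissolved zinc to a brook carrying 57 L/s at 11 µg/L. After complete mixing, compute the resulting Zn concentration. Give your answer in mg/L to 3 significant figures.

0.721 mg/L

57 L/s = 0.057 m³/s.
11 µg/L = 0.011 mg/L.
Flow-weighted mixing gives C = (0.011·4.4 + 0.057·0.011) / (0.011 + 0.057) = 0.04903/0.068 = 0.721 mg/L.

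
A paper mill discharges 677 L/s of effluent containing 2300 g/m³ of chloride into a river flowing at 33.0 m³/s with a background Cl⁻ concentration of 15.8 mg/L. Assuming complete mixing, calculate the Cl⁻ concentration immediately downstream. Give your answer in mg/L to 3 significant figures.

61.7 mg/L

677 L/s = 0.677 m³/s.
Flow-weighted mixing gives C = (0.677·2300 + 33·15.8) / (0.677 + 33) = 2078/33.68 = 61.72 mg/L.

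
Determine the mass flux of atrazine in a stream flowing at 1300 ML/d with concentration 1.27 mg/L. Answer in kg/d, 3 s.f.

1300 ML/d = 15.05 m³/s.
Mass flux = Q·C = 15.05 m³/s × 1.27 g/m³ = 19.11 g/s.
= 19.11 g/s × 86.4 = 1651 kg/d.

1650 kg/d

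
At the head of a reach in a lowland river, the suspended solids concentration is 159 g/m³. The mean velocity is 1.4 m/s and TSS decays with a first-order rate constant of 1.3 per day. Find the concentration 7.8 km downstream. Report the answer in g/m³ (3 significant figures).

Travel time t = 7.8 km / 1.4 m/s = 7800/1.4 = 5571 s = 0.06448 d.
First-order decay: C = 159·exp(−1.3·0.06448) = 159·0.9196 = 146.2 g/m³.

146 g/m³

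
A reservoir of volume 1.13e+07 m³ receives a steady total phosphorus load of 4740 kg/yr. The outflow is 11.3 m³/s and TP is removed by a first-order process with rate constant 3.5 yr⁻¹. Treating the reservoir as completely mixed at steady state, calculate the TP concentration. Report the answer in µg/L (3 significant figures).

Outflow Q = 11.3 m³/s × 3.156e+07 s/yr = 3.566e+08 m³/yr.
Steady-state CSTR mass balance: W = Q·C + k·V·C, so C = W/(Q + kV).
Q + kV = 3.566e+08 + 3.5·1.13e+07 = 3.962e+08 m³/yr.
C = 4740/3.962e+08 = 1.197e-05 kg/m³ = 0.01197 mg/L = 11.97 µg/L.

12.0 µg/L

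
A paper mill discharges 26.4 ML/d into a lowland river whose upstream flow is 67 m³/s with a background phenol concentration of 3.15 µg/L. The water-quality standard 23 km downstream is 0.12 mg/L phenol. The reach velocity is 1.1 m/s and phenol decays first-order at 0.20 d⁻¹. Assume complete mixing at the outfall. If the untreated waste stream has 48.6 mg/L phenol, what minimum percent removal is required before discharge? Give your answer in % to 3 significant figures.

44.3 %

26.4 ML/d = 0.3056 m³/s.
3.15 µg/L = 0.00315 mg/L.
Travel time to the compliance point: t = 2.3e+04/1.1 = 2.091e+04 s = 0.242 d; decay factor exp(−0.20·0.242) = 0.9528.
So the concentration just after mixing may be at most 0.12/0.9528 = 0.126 mg/L.
Mass balance: 0.126·67.31 = 0.3056·Cₑ + 67·0.00315.
Cₑ = (8.477 − 0.2111) / 0.3056 = 27.05 mg/L.
Required removal = 1 − 27.05/48.6 = 44.34 %.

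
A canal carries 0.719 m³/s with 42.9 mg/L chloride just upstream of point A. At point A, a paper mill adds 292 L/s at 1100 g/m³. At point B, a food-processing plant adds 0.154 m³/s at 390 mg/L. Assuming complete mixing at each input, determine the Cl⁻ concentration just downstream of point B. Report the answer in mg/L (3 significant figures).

292 L/s = 0.292 m³/s.
After input A: C = (0.719·42.9 + 0.292·1100) / 1.011 = 348.2 mg/L.
After input B: C = (1.011·348.2 + 0.154·390) / 1.165 = 353.7 mg/L.

354 mg/L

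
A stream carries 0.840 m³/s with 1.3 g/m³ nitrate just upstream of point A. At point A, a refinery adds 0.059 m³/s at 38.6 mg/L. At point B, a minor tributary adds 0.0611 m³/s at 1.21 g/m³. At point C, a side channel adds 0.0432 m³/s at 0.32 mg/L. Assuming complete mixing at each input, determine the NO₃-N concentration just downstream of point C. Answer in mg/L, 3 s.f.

3.45 mg/L

After input A: C = (0.84·1.3 + 0.059·38.6) / 0.899 = 3.748 mg/L.
After input B: C = (0.899·3.748 + 0.0611·1.21) / 0.9601 = 3.586 mg/L.
After input C: C = (0.9601·3.586 + 0.0432·0.32) / 1.003 = 3.446 mg/L.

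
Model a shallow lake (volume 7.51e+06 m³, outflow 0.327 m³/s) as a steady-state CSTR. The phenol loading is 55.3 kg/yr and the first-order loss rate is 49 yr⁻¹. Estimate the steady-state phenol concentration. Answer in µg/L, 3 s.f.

Outflow Q = 0.327 m³/s × 3.156e+07 s/yr = 1.032e+07 m³/yr.
Steady-state CSTR mass balance: W = Q·C + k·V·C, so C = W/(Q + kV).
Q + kV = 1.032e+07 + 49·7.51e+06 = 3.783e+08 m³/yr.
C = 55.3/3.783e+08 = 1.462e-07 kg/m³ = 0.0001462 mg/L = 0.1462 µg/L.

0.146 µg/L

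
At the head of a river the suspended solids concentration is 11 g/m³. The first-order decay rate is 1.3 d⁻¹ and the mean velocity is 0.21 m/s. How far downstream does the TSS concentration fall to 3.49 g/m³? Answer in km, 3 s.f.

From C = C₀·e^(−kt), t = ln(C₀/C)/k = ln(11/3.49)/1.3 = 1.148/1.3 = 0.8831 d.
Distance = v·t = 0.21 m/s × 7.63e+04 s = 1.602e+04 m = 16.02 km.

16.0 km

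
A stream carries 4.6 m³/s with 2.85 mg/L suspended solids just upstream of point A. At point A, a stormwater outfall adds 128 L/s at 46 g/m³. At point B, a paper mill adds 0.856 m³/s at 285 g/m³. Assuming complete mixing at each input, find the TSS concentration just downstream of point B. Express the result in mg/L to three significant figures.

128 L/s = 0.128 m³/s.
After input A: C = (4.6·2.85 + 0.128·46) / 4.728 = 4.018 mg/L.
After input B: C = (4.728·4.018 + 0.856·285) / 5.584 = 47.09 mg/L.

47.1 mg/L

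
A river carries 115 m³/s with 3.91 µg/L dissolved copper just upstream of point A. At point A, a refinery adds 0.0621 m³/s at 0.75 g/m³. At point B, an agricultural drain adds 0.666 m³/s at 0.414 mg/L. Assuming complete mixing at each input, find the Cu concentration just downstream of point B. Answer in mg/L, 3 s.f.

3.91 µg/L = 0.00391 mg/L.
After input A: C = (115·0.00391 + 0.0621·0.75) / 115.1 = 0.004313 mg/L.
After input B: C = (115.1·0.004313 + 0.666·0.414) / 115.7 = 0.00667 mg/L.

0.00667 mg/L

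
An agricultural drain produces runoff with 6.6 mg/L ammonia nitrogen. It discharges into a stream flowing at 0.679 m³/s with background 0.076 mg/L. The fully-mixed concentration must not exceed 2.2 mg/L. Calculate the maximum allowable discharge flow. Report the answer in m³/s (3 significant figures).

Mass balance at complete mixing: C_std·(Q_w + Q_r) = Q_w·C_e + Q_r·C_b.
Rearranging, Q_w = Q_r·(C_std − C_b)/(C_e − C_std) = 0.679·(2.2 − 0.076) / (6.6 − 2.2) = 0.3278 m³/s.

0.328 m³/s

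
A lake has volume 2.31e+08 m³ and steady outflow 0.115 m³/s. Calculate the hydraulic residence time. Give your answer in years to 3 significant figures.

63.7 yr

Q = 0.115 m³/s × 3.156e+07 s/yr = 3.629e+06 m³/yr.
Hydraulic residence time τ = V/Q = 2.31e+08/3.629e+06 = 63.65 yr.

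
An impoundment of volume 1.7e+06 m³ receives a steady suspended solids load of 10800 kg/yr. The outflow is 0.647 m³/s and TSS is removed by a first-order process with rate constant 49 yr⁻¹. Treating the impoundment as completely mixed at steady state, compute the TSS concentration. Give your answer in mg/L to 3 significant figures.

0.104 mg/L

Outflow Q = 0.647 m³/s × 3.156e+07 s/yr = 2.042e+07 m³/yr.
Steady-state CSTR mass balance: W = Q·C + k·V·C, so C = W/(Q + kV).
Q + kV = 2.042e+07 + 49·1.7e+06 = 1.037e+08 m³/yr.
C = 10800/1.037e+08 = 0.0001041 kg/m³ = 0.1041 mg/L.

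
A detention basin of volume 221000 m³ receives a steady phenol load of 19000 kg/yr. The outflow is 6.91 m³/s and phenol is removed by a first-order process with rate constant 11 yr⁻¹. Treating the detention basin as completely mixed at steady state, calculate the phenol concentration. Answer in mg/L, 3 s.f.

Outflow Q = 6.91 m³/s × 3.156e+07 s/yr = 2.181e+08 m³/yr.
Steady-state CSTR mass balance: W = Q·C + k·V·C, so C = W/(Q + kV).
Q + kV = 2.181e+08 + 11·221000 = 2.205e+08 m³/yr.
C = 19000/2.205e+08 = 8.617e-05 kg/m³ = 0.08617 mg/L.

0.0862 mg/L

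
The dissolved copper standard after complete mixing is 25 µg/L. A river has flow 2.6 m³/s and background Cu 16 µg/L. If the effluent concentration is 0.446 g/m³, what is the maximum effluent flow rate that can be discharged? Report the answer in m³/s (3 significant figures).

16 µg/L = 0.016 mg/L.
25 µg/L = 0.025 mg/L.
Mass balance at complete mixing: C_std·(Q_w + Q_r) = Q_w·C_e + Q_r·C_b.
Rearranging, Q_w = Q_r·(C_std − C_b)/(C_e − C_std) = 2.6·(0.025 − 0.016) / (0.446 − 0.025) = 0.05558 m³/s.

0.0556 m³/s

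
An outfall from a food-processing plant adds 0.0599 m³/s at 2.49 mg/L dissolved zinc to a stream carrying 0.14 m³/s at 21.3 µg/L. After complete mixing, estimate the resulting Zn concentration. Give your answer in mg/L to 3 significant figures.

0.761 mg/L

21.3 µg/L = 0.0213 mg/L.
Flow-weighted mixing gives C = (0.0599·2.49 + 0.14·0.0213) / (0.0599 + 0.14) = 0.1521/0.1999 = 0.761 mg/L.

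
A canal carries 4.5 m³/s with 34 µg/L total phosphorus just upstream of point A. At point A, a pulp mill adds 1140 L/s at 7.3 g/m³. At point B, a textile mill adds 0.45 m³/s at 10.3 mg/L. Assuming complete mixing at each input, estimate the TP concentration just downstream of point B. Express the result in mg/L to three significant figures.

34 µg/L = 0.034 mg/L.
1140 L/s = 1.14 m³/s.
After input A: C = (4.5·0.034 + 1.14·7.3) / 5.64 = 1.503 mg/L.
After input B: C = (5.64·1.503 + 0.45·10.3) / 6.09 = 2.153 mg/L.

2.15 mg/L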